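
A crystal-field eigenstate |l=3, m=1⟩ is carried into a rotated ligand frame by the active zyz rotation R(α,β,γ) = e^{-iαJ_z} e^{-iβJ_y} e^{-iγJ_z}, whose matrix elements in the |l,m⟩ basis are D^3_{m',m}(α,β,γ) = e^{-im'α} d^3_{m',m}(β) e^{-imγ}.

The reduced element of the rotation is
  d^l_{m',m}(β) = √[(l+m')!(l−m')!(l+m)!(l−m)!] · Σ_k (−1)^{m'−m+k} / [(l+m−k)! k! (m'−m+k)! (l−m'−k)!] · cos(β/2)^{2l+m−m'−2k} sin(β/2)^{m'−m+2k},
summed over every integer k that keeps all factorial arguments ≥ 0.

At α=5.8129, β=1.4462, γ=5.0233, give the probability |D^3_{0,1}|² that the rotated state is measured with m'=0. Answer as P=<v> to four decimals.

Split into d^3_{0,1}(β=1.4462) × two z-phases.
c=cos(1.446200/2)=0.749758, s=sin(1.446200/2)=0.661712; N=√[6·6·24·2]=41.569219
Admissible k: 1..3 (factorial args all ≥0)
  k=1: (−1)^0·41.5692/(12)·0.7498^5·0.6617^1 = +0.543082
  k=2: (−1)^1·41.5692/(4)·0.7498^3·0.6617^3 = -1.269061
  k=3: (−1)^2·41.5692/(12)·0.7498^1·0.6617^5 = +0.329501
d^3_{0,1}(1.4462) = +0.543082 -1.269061 +0.329501 = -0.396478
|D^3_{0,1}|² = |d^3_{0,1}(β)|² = (-0.396478)² = 0.157195 (the z-rotation phases have unit modulus)

P=0.1572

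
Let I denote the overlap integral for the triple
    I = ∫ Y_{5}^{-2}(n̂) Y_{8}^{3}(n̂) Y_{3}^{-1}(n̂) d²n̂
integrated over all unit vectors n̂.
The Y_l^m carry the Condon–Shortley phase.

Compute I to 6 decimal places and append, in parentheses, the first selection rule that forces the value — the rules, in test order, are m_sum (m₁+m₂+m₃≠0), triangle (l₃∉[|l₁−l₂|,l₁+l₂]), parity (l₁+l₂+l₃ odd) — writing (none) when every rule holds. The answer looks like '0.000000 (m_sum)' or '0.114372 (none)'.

Rules hold: Σm=0, L=16 even, 3≤3≤13.
N = 11·17·7 = 1309
Δ = 10!·0!·6!/17! = 1/136136
Racah Σ t=5..5: t=5:−1/518400 = -1/518400
⇒ 3j(5 8 3; 0 0 0)² = 56/2431, sgn +1
Racah Σ t=7..7: t=7:−1/1451520 = -1/1451520
⇒ 3j(5 8 3; -2 3 -1)² = 75/3094, sgn -1
4πI² = N·(3j₀)²·(3jₘ)² = 2100/2873
I = -1·√(0.730943/4π) = -0.24117756
No selection rule forces the value: the integral is nonzero (none).

-0.241178 (none)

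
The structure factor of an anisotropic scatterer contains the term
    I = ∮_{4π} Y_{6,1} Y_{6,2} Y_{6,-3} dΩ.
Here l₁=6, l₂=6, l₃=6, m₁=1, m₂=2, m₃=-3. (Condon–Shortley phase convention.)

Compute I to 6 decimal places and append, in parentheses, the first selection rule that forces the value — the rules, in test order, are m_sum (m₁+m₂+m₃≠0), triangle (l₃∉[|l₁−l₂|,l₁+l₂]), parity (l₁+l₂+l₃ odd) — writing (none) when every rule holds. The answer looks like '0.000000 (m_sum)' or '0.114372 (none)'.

-0.055657 (none)

Checks pass: Σm=0; 18 even; l₃=6∈[0,12].
(2·6+1)(2·6+1)(2·6+1) = 2197
Δ: 6! 6! 6! / 19! → 1/325909584
sum: t=0:+1/373248000 t=1:−1/1728000 t=2:+1/110592 t=3:−1/46656 t=4:+1/110592 t=5:−1/1728000 t=6:+1/373248000 = -7/1555200
3j²(6 6 6; 0 0 0) = Δ·Π!·Σ² = 400/46189  (sign -1)
sum: t=2:+1/1244160 t=3:−1/207360 t=4:+1/276480 t=5:−1/3110400 = -1/1382400
3j²(6 6 6; 1 2 -3) = Δ·Π!·Σ² = 189/92378  (sign +1)
combine: 4πI² = 2197·400/46189·189/92378 = 491400/12623809
take √, sign -1: I = -0.05565670
No selection rule forces the value: the integral is nonzero (none).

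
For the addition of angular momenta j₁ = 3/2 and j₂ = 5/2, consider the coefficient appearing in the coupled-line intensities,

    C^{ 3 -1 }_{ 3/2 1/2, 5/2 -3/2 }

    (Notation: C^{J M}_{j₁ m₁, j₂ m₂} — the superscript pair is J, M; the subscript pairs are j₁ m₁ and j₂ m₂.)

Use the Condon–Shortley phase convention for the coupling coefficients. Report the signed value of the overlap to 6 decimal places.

+√(49/120) = +0.639010

triangle: 1!·2!·4!/8! = 48/40320
(j±m)!: 2!·1!·1!·4!·2!·4! = 2304
prefactor² = (2J+1)·Δ·N² = 96/5
  k=0: +1/(0!·1!·1!·1!·1!·3!) = 1/6
  k=1: −1/(1!·0!·0!·0!·2!·4!) = -1/48
Σ = 7/48  ⇒  CG² = 96/5·(7/48)² = 49/120
CG = +√(49/120) = +0.639010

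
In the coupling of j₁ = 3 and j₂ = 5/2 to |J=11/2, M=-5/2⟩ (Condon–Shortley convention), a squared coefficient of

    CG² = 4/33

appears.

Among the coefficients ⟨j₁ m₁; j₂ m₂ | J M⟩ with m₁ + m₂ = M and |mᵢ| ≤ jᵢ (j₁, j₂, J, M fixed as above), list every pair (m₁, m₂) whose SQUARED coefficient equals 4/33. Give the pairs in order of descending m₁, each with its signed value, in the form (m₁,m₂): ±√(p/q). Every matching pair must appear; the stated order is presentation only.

(0,-5/2): +√(4/33)

Admissible pairs with m₁+m₂ = M = -5/2: (-3,1/2), (-2,-1/2), (-1,-3/2), (0,-5/2)
  (m₁,m₂)=(0,-5/2): CG² = 4/33, CG = +√(4/33)   ← matches the target
  (m₁,m₂)=(-1,-3/2): CG² = 5/11, CG = +√(5/11)
  (m₁,m₂)=(-2,-1/2): CG² = 4/11, CG = +√(4/11)
  (m₁,m₂)=(-3,1/2): CG² = 2/33, CG = +√(2/33)
Pairs with CG² = 4/33: (0,-5/2): +√(4/33)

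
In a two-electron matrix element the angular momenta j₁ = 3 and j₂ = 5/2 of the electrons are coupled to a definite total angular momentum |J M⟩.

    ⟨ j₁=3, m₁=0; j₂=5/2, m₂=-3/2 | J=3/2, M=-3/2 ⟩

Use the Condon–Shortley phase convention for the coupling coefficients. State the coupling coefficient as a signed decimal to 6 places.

-0.414039

j₁+j₂−J=4  J+j₁−j₂=2  J−j₁+j₂=1  j₁+j₂+J+1=8
(j₁±m₁, j₂±m₂, J±M) = (3,3,1,4,0,3)
P² = 864/35
sum k=1..1:
  [1] −1/12 = -1/12
S = -1/12
C² = P²·S² = 6/35 ; C = -0.414039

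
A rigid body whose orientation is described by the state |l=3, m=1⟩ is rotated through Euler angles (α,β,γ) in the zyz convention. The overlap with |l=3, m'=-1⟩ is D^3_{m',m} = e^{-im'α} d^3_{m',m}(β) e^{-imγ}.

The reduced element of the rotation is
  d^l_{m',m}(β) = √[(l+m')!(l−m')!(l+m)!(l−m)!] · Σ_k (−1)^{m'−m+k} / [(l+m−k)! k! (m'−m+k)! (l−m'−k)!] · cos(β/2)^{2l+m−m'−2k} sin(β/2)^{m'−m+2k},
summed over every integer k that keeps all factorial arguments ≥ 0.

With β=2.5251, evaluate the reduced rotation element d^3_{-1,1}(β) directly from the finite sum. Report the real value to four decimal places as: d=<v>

d=0.1876

d^3_{-1,1}(β=2.5251) via the finite sum:
Half-angle: c=0.303388, s=0.952867. N=√(2·24·24·2)=48.000000
k∈{2,3,4} keeps every argument non-negative
  k=2: (−1)^0·48.0000/(8)·0.3034^4·0.9529^2 = +0.046154
  k=3: (−1)^1·48.0000/(6)·0.3034^2·0.9529^4 = -0.607039
  k=4: (−1)^2·48.0000/(48)·0.3034^0·0.9529^6 = +0.748504
d^3_{-1,1}(2.5251) = +0.046154 -0.607039 +0.748504 = +0.187619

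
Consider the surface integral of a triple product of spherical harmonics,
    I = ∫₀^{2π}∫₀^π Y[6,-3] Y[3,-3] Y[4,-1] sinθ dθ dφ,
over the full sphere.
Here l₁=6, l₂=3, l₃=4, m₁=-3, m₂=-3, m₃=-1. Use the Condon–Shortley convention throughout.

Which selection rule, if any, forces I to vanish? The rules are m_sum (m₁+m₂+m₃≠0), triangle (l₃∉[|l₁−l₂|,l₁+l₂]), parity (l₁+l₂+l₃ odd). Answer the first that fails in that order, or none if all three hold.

azimuthal sum: -3 − 3 − 1 = -7  ✗
3 ≤ 4 ≤ 9 (triangle on l)
L = 6 + 3 + 4 = 13 (odd)

m_sum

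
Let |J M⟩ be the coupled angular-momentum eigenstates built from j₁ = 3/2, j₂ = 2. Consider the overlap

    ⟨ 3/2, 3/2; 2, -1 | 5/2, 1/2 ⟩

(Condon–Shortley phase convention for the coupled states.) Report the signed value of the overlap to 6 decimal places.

√[6·1!2!3!/7! · 3!0!1!3!3!2!] = √(216/35)
  +(−1)^0/∏(0,1,0,1,2,2)! = 1/4  (running 1/4)
⟨..|..⟩ = √(216/35)·(1/4) = +0.621059

+0.621059  (= +√(27/70))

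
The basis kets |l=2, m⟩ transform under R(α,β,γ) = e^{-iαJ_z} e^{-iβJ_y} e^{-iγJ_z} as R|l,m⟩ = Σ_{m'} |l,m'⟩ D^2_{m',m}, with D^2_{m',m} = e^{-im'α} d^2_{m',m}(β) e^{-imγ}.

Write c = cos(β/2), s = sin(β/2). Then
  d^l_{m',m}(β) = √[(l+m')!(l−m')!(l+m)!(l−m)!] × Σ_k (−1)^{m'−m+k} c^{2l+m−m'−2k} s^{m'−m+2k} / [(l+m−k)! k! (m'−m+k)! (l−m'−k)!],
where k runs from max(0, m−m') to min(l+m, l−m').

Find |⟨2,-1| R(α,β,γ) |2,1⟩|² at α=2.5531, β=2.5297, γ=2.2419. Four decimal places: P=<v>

P=0.3356

D^2_{-1,1}(2.5531,2.5297,2.2419) = e^{-i·-1·2.5531}·d^2_{-1,1}(2.5297)·e^{-i·1·2.2419}. Compute d first:
Half-angle: c=0.301196, s=0.953562. N=√(1·6·6·1)=6.000000
k: max(0,(1)−(-1))=2 … min(2+(1),2−(-1))=3
  k=2: (−1)^0·6.0000/(2)·0.3012^2·0.9536^2 = +0.247467
  k=3: (−1)^1·6.0000/(6)·0.3012^0·0.9536^4 = -0.826792
d^2_{-1,1}(2.5297) = +0.247467 -0.826792 = -0.579325
|D^2_{-1,1}|² = |d^2_{-1,1}(β)|² = (-0.579325)² = 0.335618 (the z-rotation phases have unit modulus)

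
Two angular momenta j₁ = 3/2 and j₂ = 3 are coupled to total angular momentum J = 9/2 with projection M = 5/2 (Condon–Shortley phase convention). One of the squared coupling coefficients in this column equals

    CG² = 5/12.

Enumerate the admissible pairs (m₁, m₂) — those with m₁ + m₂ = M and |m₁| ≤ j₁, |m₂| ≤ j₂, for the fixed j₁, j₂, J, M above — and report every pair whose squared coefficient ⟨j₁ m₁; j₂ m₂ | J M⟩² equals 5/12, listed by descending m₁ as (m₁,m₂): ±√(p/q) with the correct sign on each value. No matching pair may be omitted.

Admissible pairs with m₁+m₂ = M = 5/2: (-1/2,3), (1/2,2), (3/2,1)
  (m₁,m₂)=(3/2,1): CG² = 5/12, CG = +√(5/12)   ← matches the target
  (m₁,m₂)=(1/2,2): CG² = 1/2, CG = +√(1/2)
  (m₁,m₂)=(-1/2,3): CG² = 1/12, CG = +√(1/12)
Pairs with CG² = 5/12: (3/2,1): +√(5/12)

(3/2,1): +√(5/12)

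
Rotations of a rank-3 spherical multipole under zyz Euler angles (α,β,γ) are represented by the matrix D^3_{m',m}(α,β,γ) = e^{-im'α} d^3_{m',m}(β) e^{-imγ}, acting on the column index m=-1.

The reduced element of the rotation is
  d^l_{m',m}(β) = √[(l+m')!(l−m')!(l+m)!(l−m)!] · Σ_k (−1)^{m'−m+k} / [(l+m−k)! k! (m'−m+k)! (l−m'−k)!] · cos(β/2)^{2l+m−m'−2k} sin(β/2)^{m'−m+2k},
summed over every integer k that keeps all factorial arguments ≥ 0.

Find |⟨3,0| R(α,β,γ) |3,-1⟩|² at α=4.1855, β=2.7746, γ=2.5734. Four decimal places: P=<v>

D^3_{0,-1}(4.1855,2.7746,2.5734) = e^{-i·0·4.1855}·d^3_{0,-1}(2.7746)·e^{-i·-1·2.5734}. Compute d first:
With c≡cos(β/2)=0.182468 and s≡sin(β/2)=0.983212, N=[6·6·2·24]^{1/2}=41.569219
k∈{0,1,2} keeps every argument non-negative
  k=0: (−1)^1·41.5692/(12)·0.1825^5·0.9832^1 = -0.000689
  k=1: (−1)^2·41.5692/(4)·0.1825^3·0.9832^3 = +0.060009
  k=2: (−1)^3·41.5692/(12)·0.1825^1·0.9832^5 = -0.580782
d^3_{0,-1}(2.7746) = -0.000689 +0.060009 -0.580782 = -0.521462
|D^3_{0,-1}|² = |d^3_{0,-1}(β)|² = (-0.521462)² = 0.271923 (the z-rotation phases have unit modulus)

P=0.2719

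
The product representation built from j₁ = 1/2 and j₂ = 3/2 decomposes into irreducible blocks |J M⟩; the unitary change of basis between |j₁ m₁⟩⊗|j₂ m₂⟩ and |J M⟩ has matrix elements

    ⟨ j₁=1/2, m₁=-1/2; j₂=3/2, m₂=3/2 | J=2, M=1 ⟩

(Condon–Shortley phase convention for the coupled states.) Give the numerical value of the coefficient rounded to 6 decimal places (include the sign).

+0.500000  (= +√(1/4))

j₁+j₂−J=0  J+j₁−j₂=1  J−j₁+j₂=3  j₁+j₂+J+1=5
(j₁±m₁, j₂±m₂, J±M) = (0,1,3,0,3,1)
P² = 9
sum k=0..0:
  [0] +1/6 = 1/6
S = 1/6
C² = P²·S² = 1/4 ; C = +0.500000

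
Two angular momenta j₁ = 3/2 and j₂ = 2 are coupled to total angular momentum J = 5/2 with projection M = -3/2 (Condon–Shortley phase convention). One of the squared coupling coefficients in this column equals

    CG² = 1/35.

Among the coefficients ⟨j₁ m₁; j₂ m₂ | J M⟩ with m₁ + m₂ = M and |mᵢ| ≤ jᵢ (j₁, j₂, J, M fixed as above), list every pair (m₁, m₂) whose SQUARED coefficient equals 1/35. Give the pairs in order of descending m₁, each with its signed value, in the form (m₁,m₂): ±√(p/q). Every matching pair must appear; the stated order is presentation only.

(-1/2,-1): +√(1/35)

Admissible pairs with m₁+m₂ = M = -3/2: (-3/2,0), (-1/2,-1), (1/2,-2)
  (m₁,m₂)=(1/2,-2): CG² = 16/35, CG = +√(16/35)
  (m₁,m₂)=(-1/2,-1): CG² = 1/35, CG = +√(1/35)   ← matches the target
  (m₁,m₂)=(-3/2,0): CG² = 18/35, CG = −√(18/35)
Pairs with CG² = 1/35: (-1/2,-1): +√(1/35)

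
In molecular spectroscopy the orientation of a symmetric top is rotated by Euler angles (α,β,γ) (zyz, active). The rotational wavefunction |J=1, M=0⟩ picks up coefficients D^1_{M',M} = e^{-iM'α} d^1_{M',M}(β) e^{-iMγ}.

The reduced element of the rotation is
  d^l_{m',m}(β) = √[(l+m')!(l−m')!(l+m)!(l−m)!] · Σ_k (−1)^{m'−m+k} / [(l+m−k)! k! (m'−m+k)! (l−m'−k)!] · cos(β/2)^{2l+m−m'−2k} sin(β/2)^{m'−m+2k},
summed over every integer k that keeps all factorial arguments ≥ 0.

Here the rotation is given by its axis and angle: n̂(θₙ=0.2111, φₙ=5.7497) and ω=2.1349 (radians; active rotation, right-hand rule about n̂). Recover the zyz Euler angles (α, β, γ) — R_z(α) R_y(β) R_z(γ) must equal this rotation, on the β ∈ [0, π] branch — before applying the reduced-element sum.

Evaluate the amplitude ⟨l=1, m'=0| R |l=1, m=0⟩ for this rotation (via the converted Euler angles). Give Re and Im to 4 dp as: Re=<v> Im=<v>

Axis–angle → zyz. n̂ = (sinθₙcosφₙ, sinθₙsinφₙ, cosθₙ) = (+0.180419, -0.106557, +0.977801), ω = 2.1349.
R = I cosω + sinω [n̂]ₓ + (1−cosω) n̂n̂ᵀ gives
  R = [-0.484704, -0.855812, +0.180687; +0.796805, -0.517234, -0.312364; +0.360782, -0.007432, +0.932621]
β = atan2(√(R₁₃²+R₂₃²), R₃₃) = 0.369188; α = atan2(R₂₃, R₁₃) mod 2π = 5.236812; γ = atan2(R₃₂, −R₃₁) mod 2π = 3.162190
D^1_{0,0}(5.2368,0.3692,3.1622) = e^{-i·0·5.2368}·d^1_{0,0}(0.3692)·e^{-i·0·3.1622}. Compute d first:
Half-angle: c=0.983011, s=0.183548. N=√(1·1·1·1)=1.000000
The bounds max(0,m−m')=0 and min(l+m,l−m')=1 give 2 terms
  k=0: (−1)^0·1.0000/(1)·0.9830^2·0.1835^0 = +0.966310
  k=1: (−1)^1·1.0000/(1)·0.9830^0·0.1835^2 = -0.033690
d^1_{0,0}(0.3692) = +0.966310 -0.033690 = +0.932621
Attach z-rotation phases: D = e^{-i(0)(5.2368)}·(+0.932621)·e^{-i(0)(3.1622)} = +0.932621+0.000000i

Re=0.9326 Im=0.0000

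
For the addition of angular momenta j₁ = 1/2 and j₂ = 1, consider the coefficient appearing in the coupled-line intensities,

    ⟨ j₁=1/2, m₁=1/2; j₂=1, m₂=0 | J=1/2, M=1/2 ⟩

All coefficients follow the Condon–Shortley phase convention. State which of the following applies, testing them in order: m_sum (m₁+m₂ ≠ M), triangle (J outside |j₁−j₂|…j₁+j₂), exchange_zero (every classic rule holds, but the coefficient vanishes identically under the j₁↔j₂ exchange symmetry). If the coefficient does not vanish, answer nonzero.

nonzero

m-sum: m₁+m₂ = 1/2+0 = 1/2, M = 1/2  ✓
triangle: |j₁−j₂| = 1/2 ≤ J = 1/2 ≤ j₁+j₂ = 3/2  ✓
exchange: j₁≠j₂ or m₁≠m₂ — the exchange symmetry imposes no constraint here
value check: CG = +√(1/3) = +0.577350 ≠ 0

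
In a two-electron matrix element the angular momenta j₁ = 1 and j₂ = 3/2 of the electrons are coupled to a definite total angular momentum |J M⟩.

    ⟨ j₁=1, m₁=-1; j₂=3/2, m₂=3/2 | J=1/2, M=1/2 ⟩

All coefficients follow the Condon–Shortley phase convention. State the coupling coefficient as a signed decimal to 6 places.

+0.707107

j₁+j₂−J=2  J+j₁−j₂=0  J−j₁+j₂=1  j₁+j₂+J+1=4
(j₁±m₁, j₂±m₂, J±M) = (0,2,3,0,1,0)
P² = 2
sum k=2..2:
  [2] +1/2 = 1/2
S = 1/2
C² = P²·S² = 1/2 ; C = +0.707107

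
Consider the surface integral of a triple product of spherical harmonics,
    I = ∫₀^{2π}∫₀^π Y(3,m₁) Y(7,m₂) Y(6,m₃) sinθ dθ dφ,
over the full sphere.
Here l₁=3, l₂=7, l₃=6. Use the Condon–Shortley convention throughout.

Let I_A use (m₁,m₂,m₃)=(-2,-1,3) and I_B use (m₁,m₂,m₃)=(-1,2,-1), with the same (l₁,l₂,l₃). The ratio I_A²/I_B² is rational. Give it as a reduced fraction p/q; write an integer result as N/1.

12675/6962

Same 3,7,6: normalisation and zero-m 3j drop out of the ratio.
A: Δ: 4! 2! 10! / 17! → 1/2042040; sum: t=3:−1/362880 t=4:+1/1935360 = -13/5806080; 3j²(3 7 6; -2 -1 3) = Δ·Π!·Σ² = 195/10472  (sign +1)
B: Δ: 4! 2! 10! / 17! → 1/2042040; sum: t=2:+1/241920 t=3:−1/103680 t=4:+1/691200 = -59/14515200; 3j²(3 7 6; -1 2 -1) = Δ·Π!·Σ² = 3481/340340  (sign +1)
I_A²/I_B² = (195/10472)/(3481/340340) = 12675/6962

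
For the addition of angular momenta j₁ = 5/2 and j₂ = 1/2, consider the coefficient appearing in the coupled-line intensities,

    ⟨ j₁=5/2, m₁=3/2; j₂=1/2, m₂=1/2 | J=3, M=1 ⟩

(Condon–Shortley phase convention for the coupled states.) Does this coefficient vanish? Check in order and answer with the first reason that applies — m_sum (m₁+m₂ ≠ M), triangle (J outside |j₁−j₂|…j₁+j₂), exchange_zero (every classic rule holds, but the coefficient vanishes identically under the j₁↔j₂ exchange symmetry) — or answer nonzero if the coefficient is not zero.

m_sum

m-sum: m₁+m₂ = 3/2+1/2 = 2, M = 1  ✗ ⇒ coefficient is 0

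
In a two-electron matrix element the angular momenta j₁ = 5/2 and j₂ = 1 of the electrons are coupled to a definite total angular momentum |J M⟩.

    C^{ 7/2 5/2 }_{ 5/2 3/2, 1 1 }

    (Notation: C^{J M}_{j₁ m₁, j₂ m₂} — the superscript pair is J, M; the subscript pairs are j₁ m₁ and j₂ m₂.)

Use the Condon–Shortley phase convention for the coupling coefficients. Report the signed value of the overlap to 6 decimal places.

+0.845154

√[8·0!5!2!/8! · 4!1!2!0!6!1!] = √(11520/7)
  +(−1)^0/∏(0,0,1,2,4,0)! = 1/48  (running 1/48)
⟨..|..⟩ = √(11520/7)·(1/48) = +0.845154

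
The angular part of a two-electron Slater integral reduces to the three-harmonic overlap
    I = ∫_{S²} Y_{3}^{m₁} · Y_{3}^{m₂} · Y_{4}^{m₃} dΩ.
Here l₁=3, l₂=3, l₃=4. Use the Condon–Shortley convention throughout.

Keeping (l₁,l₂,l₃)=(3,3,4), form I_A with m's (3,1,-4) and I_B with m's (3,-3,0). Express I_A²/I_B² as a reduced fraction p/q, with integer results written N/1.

l's match ⇒ only the (l;m) 3-j factors differ between A and B.
A: triangle coeff Δ(3,3,4) = 1/34650; Σ_t [0,0]: t=0:+1/1152 = 1/1152; (3j)²=1/33 [(3 3 4; 3 1 -4)], sign=+1
B: triangle coeff Δ(3,3,4) = 1/34650; Σ_t [0,0]: t=0:+1/1152 = 1/1152; (3j)²=1/154 [(3 3 4; 3 -3 0)], sign=+1
I_A²/I_B² = (1/33)/(1/154) = 14/3

14/3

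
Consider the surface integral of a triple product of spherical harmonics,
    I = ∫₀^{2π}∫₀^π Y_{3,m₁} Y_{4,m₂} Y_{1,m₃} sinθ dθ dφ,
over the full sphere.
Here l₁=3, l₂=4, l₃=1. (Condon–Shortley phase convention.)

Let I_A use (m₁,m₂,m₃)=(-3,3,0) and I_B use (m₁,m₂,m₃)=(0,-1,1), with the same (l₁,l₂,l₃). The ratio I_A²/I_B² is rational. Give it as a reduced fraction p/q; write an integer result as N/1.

7/10

l's match ⇒ only the (l;m) 3-j factors differ between A and B.
A: triangle coeff Δ(3,4,1) = 1/252; Σ_t [6,6]: t=6:+1/720 = 1/720; (3j)²=1/36 [(3 4 1; -3 3 0)], sign=-1
B: triangle coeff Δ(3,4,1) = 1/252; Σ_t [3,3]: t=3:−1/72 = -1/72; (3j)²=5/126 [(3 4 1; 0 -1 1)], sign=-1
I_A²/I_B² = (1/36)/(5/126) = 7/10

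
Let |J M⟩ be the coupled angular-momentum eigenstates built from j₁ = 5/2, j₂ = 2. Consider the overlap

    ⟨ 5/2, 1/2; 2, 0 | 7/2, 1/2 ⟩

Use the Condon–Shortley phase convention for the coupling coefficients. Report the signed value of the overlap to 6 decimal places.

√[8·1!4!3!/9! · 3!2!2!2!4!3!] = √(768/35)
  +(−1)^0/∏(0,1,2,2,2,1)! = 1/8  (running 1/8)
  +(−1)^1/∏(1,0,1,1,3,2)! = -1/12  (running 1/24)
⟨..|..⟩ = √(768/35)·(1/24) = +0.195180

+√(4/105) = +0.195180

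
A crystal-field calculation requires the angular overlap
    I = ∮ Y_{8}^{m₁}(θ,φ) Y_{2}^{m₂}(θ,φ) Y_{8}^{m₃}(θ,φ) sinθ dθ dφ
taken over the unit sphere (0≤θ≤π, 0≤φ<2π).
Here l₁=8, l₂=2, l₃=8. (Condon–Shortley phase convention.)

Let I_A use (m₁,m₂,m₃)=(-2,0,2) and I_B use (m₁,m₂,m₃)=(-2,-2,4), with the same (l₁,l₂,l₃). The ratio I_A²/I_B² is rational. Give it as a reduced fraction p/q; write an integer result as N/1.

l's match ⇒ only the (l;m) 3-j factors differ between A and B.
A: triangle coeff Δ(8,2,8) = 1/348840; Σ_t [0,2]: t=0:+1/348364800 t=1:−1/43545600 t=2:+1/116121600 = -1/87091200; (3j)²=10/969 [(8 2 8; -2 0 2)], sign=-1
B: triangle coeff Δ(8,2,8) = 1/348840; Σ_t [0,0]: t=0:+1/348364800 = 1/348364800; (3j)²=11/646 [(8 2 8; -2 -2 4)], sign=+1
I_A²/I_B² = (10/969)/(11/646) = 20/33

20/33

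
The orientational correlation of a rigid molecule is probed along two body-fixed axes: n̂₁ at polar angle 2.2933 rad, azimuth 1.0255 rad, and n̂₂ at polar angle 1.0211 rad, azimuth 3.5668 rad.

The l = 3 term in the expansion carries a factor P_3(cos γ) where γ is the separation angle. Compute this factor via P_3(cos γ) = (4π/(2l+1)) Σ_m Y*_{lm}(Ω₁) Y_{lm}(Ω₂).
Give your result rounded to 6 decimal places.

-0.355017

Term-by-term m-sum for l=3 (normalisation 4π/7 = 1.795196):
  term(m=-3) = 0.01039 - 0.04436j   from Y*(Ω₁)=-0.17575 + 0.01146j, Y(Ω₂)=-0.07525 + 0.24748j
  term(m=-2) = -0.05341 - 0.13763j   from Y*(Ω₁)=0.17568 - 0.33728j, Y(Ω₂)=0.25608 - 0.29175j
  term(m=-1) = -0.02385 - 0.01633j   from Y*(Ω₁)=0.14918 + 0.24590j, Y(Ω₂)=-0.09154 + 0.04145j
  term(m=+0) = -0.06401 + 0.00000j   from Y*(Ω₁)=0.20078 + 0.00000j, Y(Ω₂)=-0.31882 + 0.00000j
  term(m=+1) = -0.02385 + 0.01633j   from Y*(Ω₁)=-0.14918 + 0.24590j, Y(Ω₂)=0.09154 + 0.04145j
  term(m=+2) = -0.05341 + 0.13763j   from Y*(Ω₁)=0.17568 + 0.33728j, Y(Ω₂)=0.25608 + 0.29175j
  term(m=+3) = 0.01039 + 0.04436j   from Y*(Ω₁)=0.17575 + 0.01146j, Y(Ω₂)=0.07525 + 0.24748j
Total Σ_m = -0.19776 - 0.00000j. Multiply by 1.795196: -0.35502 - 0.00000j. P_3(cos γ) = -0.355017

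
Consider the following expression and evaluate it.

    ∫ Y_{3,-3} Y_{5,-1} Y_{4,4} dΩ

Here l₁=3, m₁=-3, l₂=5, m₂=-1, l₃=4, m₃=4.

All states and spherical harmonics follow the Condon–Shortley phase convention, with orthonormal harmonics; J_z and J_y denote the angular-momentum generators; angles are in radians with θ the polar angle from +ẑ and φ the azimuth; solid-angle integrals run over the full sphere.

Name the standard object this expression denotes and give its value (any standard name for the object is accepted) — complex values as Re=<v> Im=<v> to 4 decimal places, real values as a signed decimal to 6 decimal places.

This is a Gaunt coefficient — the integral of a triple product of spherical harmonics over the sphere.
Checks pass: Σm=0; 12 even; l₃=4∈[2,8].
(2·3+1)(2·5+1)(2·4+1) = 693
Δ: 4! 2! 6! / 13! → 1/180180
sum: t=1:−1/576 t=2:+1/144 t=3:−1/576 = 1/288
3j²(3 5 4; 0 0 0) = Δ·Π!·Σ² = 20/1001  (sign +1)
sum: t=4:+1/34560 = 1/34560
3j²(3 5 4; -3 -1 4) = Δ·Π!·Σ² = 1/429  (sign +1)
combine: 4πI² = 693·20/1001·1/429 = 60/1859
take √, sign +1: I = 0.05067935

Gaunt coefficient, +0.050679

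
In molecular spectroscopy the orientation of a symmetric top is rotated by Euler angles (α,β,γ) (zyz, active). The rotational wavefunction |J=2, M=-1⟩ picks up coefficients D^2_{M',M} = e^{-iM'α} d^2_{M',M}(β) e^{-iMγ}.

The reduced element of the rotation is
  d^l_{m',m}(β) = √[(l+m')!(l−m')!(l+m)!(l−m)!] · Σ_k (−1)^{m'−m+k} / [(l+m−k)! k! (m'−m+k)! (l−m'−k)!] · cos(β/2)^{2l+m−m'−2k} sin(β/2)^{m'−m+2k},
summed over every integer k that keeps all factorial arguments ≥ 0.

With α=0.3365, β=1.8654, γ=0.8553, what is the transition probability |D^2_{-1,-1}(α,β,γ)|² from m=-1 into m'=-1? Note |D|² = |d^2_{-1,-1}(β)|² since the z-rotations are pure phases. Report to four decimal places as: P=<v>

P=0.3146

Split into d^2_{-1,-1}(β=1.8654) × two z-phases.
c=cos(1.865400/2)=0.595667, s=sin(1.865400/2)=0.803231; N=√[1·6·1·6]=6.000000
Admissible k: 0..1 (factorial args all ≥0)
  k=0: (−1)^0·6.0000/(6)·0.5957^4·0.8032^0 = +0.125897
  k=1: (−1)^1·6.0000/(2)·0.5957^2·0.8032^2 = -0.686768
d^2_{-1,-1}(1.8654) = +0.125897 -0.686768 = -0.560871
|D^2_{-1,-1}|² = |d^2_{-1,-1}(β)|² = (-0.560871)² = 0.314576 (the z-rotation phases have unit modulus)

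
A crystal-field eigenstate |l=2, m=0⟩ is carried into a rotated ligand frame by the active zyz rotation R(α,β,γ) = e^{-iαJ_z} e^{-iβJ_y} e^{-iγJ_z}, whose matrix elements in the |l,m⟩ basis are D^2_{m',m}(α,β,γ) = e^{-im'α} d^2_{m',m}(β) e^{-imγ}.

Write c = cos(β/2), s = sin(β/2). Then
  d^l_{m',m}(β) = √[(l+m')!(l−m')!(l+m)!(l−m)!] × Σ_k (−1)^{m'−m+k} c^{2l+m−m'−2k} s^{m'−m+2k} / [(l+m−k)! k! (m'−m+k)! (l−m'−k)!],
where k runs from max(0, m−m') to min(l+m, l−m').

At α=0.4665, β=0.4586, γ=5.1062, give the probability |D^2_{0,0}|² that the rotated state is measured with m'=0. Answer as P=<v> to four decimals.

P=0.4985

Split into d^2_{0,0}(β=0.4586) × two z-phases.
c=cos(0.458600/2)=0.973826, s=sin(0.458600/2)=0.227296; N=√[2·2·2·2]=4.000000
The bounds max(0,m−m')=0 and min(l+m,l−m')=2 give 3 terms
  k=0: (−1)^0·4.0000/(4)·0.9738^4·0.2273^0 = +0.899342
  k=1: (−1)^1·4.0000/(1)·0.9738^2·0.2273^2 = -0.195977
  k=2: (−1)^2·4.0000/(4)·0.9738^0·0.2273^4 = +0.002669
d^2_{0,0}(0.4586) = +0.899342 -0.195977 +0.002669 = +0.706034
|D^2_{0,0}|² = |d^2_{0,0}(β)|² = (+0.706034)² = 0.498484 (the z-rotation phases have unit modulus)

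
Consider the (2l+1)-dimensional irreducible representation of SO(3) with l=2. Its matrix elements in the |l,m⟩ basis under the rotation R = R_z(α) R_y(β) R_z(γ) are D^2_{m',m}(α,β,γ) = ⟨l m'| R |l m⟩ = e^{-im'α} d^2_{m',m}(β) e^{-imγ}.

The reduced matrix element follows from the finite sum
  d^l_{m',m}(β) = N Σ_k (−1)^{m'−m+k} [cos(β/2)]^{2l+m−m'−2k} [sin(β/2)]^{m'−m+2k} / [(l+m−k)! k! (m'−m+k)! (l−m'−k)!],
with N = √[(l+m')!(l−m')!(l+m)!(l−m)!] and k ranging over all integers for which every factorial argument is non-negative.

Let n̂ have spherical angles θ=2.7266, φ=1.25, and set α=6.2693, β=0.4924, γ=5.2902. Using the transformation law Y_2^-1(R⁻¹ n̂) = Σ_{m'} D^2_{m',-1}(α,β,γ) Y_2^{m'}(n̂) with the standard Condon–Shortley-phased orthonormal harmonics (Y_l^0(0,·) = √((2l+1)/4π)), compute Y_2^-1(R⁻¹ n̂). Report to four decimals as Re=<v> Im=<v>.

Re=0.0156 Im=0.3831

Need the full column D^2_{m',-1} for m'=−2..2 at α=6.2693, β=0.4924, γ=5.2902.
cos(β/2)=0.969846, sin(β/2)=0.243720
d^2_{-2,-1}: single k=1 term ⇒ +0.444661;  D = +0.232434-0.379075i
d^2_{-1,-1}: k∈[0..1] ⇒ +0.884729 -0.167614 = +0.717115;  D = +0.383304-0.606080i
d^2_{0,-1}: k∈[0..1] ⇒ -0.544597 +0.034392 = -0.510205;  D = -0.278670+0.427379i
d^2_{1,-1}: k∈[0..1] ⇒ +0.167614 -0.003528 = +0.164086;  D = +0.091522-0.136190i
d^2_{2,-1}: single k=0 term ⇒ -0.028081;  D = -0.015985+0.023087i
Y_2^{m'}(θ=2.7266,φ=1.25) and Σ D·Y over m':
  (+0.2324-0.3791i)·(-0.0503-0.0376i)  (+0.3833-0.6061i)·(-0.0899+0.2705i)  (-0.2787+0.4274i)·(+0.4770+0.0000i)  (+0.0915-0.1362i)·(+0.0899+0.2705i)  (-0.0160+0.0231i)·(-0.0503+0.0376i)
Y_2^-1(R⁻¹ n̂) = +0.015638+0.383095i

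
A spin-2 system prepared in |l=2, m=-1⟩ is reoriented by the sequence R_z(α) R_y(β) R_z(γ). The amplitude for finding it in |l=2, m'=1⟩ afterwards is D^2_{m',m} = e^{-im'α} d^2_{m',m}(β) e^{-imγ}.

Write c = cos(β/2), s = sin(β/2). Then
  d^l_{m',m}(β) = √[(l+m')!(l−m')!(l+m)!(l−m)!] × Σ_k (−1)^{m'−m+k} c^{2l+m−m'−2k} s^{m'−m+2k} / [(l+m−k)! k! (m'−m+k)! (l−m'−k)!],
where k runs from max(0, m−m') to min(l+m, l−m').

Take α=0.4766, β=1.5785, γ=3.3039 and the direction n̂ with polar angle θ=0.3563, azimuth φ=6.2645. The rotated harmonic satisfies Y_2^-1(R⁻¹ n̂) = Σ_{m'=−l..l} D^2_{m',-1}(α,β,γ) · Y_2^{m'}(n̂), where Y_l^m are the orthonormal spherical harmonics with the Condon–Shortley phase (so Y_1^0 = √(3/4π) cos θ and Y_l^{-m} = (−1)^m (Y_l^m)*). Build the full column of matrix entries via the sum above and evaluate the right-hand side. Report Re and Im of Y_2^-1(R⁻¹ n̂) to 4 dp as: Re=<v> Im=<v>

Need the full column D^2_{m',-1} for m'=−2..2 at α=0.4766, β=1.5785, γ=3.3039.
cos(β/2)=0.704378, sin(β/2)=0.709825
d^2_{-2,-1}: single k=1 term ⇒ +0.496133;  D = -0.218161-0.445594i
d^2_{-1,-1}: k∈[0..1] ⇒ +0.246163 -0.749955 = -0.503792;  D = +0.404418+0.300421i
d^2_{0,-1}: k∈[0..1] ⇒ -0.607637 +0.617072 = +0.009435;  D = -0.009311-0.001525i
d^2_{1,-1}: k∈[0..1] ⇒ +0.749955 -0.253867 = +0.496089;  D = -0.471788+0.153363i
d^2_{2,-1}: single k=0 term ⇒ -0.503837;  D = +0.354304-0.358219i
Y_2^{m'}(θ=0.3563,φ=6.2645) and Σ D·Y over m':
  (-0.2182-0.4456i)·(+0.0470+0.0018i)  (+0.4044+0.3004i)·(+0.2525+0.0047i)  (-0.0093-0.0015i)·(+0.5157+0.0000i)  (-0.4718+0.1534i)·(-0.2525+0.0047i)  (+0.3543-0.3582i)·(+0.0470-0.0018i)
Y_2^-1(R⁻¹ n̂) = +0.220850-0.002727i

Re=0.2208 Im=-0.0027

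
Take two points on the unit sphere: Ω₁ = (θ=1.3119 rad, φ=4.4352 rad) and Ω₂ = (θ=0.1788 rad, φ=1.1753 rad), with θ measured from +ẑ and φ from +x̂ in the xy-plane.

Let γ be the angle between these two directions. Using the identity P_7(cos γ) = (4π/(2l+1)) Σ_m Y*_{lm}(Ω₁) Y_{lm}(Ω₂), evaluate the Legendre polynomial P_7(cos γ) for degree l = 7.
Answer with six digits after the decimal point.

-0.167259

Addition theorem: P_7(cos γ) = (4π/15) Σ_m Y*_{lm}(Ω₁) Y_{lm}(Ω₂), m = −7…7:
  [-7]  conj(Y_{7,-7})(Ω₁) = (0.367799, -0.142455) ; Y_{7,-7}(Ω₂) = (-0.000001, -0.000003) ; Δ = (-0.000001, -0.000001)
  [-6]  conj(Y_{7,-6})(Ω₁) = (0.036039, 0.389185) ; Y_{7,-6}(Ω₂) = (0.000042, -0.000041) ; Δ = (0.000017, 0.000015)
  [-5]  conj(Y_{7,-5})(Ω₁) = (0.045040, 0.008422) ; Y_{7,-5}(Ω₂) = (0.000695, 0.000299) ; Δ = (0.000029, 0.000019)
  [-4]  conj(Y_{7,-4})(Ω₁) = (-0.157084, 0.315434) ; Y_{7,-4}(Ω₂) = (-0.000078, 0.006927) ; Δ = (-0.002173, -0.001113)
  [-3]  conj(Y_{7,-3})(Ω₁) = (-0.052548, -0.047907) ; Y_{7,-3}(Ω₂) = (-0.042224, 0.017076) ; Δ = (0.003037, 0.001126)
  [-2]  conj(Y_{7,-2})(Ω₁) = (-0.267469, 0.165602) ; Y_{7,-2}(Ω₂) = (-0.145791, -0.147432) ; Δ = (0.063410, 0.015290)
  [-1]  conj(Y_{7,-1})(Ω₁) = (-0.031135, -0.109431) ; Y_{7,-1}(Ω₂) = (0.223708, -0.535834) ; Δ = (-0.065602, -0.007798)
  [+0]  conj(Y_{7,0})(Ω₁) = (-0.300864, -0.000000) ; Y_{7,0}(Ω₂) = (0.655062, 0.000000) ; Δ = (-0.197085, -0.000000)
  [+1]  conj(Y_{7,1})(Ω₁) = (0.031135, -0.109431) ; Y_{7,1}(Ω₂) = (-0.223708, -0.535834) ; Δ = (-0.065602, 0.007798)
  [+2]  conj(Y_{7,2})(Ω₁) = (-0.267469, -0.165602) ; Y_{7,2}(Ω₂) = (-0.145791, 0.147432) ; Δ = (0.063410, -0.015290)
  [+3]  conj(Y_{7,3})(Ω₁) = (0.052548, -0.047907) ; Y_{7,3}(Ω₂) = (0.042224, 0.017076) ; Δ = (0.003037, -0.001126)
  [+4]  conj(Y_{7,4})(Ω₁) = (-0.157084, -0.315434) ; Y_{7,4}(Ω₂) = (-0.000078, -0.006927) ; Δ = (-0.002173, 0.001113)
  [+5]  conj(Y_{7,5})(Ω₁) = (-0.045040, 0.008422) ; Y_{7,5}(Ω₂) = (-0.000695, 0.000299) ; Δ = (0.000029, -0.000019)
  [+6]  conj(Y_{7,6})(Ω₁) = (0.036039, -0.389185) ; Y_{7,6}(Ω₂) = (0.000042, 0.000041) ; Δ = (0.000017, -0.000015)
  [+7]  conj(Y_{7,7})(Ω₁) = (-0.367799, -0.142455) ; Y_{7,7}(Ω₂) = (0.000001, -0.000003) ; Δ = (-0.000001, 0.000001)
Accumulated sum (-0.199651, -0.000000); after 4π/(2l+1) scaling, (-0.167259, -0.000000) ⇒ P_7 = -0.167259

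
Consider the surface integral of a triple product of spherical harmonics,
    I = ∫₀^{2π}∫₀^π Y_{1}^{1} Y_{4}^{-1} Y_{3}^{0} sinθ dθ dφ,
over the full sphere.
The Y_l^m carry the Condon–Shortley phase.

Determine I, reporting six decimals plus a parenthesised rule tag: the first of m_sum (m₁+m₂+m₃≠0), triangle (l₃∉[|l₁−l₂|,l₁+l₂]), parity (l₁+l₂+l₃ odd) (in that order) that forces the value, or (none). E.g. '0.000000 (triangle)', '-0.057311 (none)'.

Checks pass: Σm=0; 8 even; l₃=3∈[3,5].
(2·1+1)(2·4+1)(2·3+1) = 189
Δ: 2! 0! 6! / 9! → 1/252
sum: t=1:−1/36 = -1/36
3j²(1 4 3; 0 0 0) = Δ·Π!·Σ² = 4/63  (sign +1)
sum: t=0:+1/72 = 1/72
3j²(1 4 3; 1 -1 0) = Δ·Π!·Σ² = 5/126  (sign -1)
combine: 4πI² = 189·4/63·5/126 = 10/21
take √, sign -1: I = -0.19466390
No selection rule forces the value: the integral is nonzero (none).

-0.194664 (none)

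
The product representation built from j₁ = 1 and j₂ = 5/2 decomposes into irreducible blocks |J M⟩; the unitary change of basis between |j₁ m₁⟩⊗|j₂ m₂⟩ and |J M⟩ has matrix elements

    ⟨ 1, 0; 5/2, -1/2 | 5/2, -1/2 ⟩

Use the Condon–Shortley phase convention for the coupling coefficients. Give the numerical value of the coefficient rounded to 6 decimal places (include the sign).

+0.169031  (= +√(1/35))

√[6·1!1!4!/7! · 1!1!2!3!2!3!] = √(144/35)
  +(−1)^0/∏(0,1,1,2,0,2)! = 1/4  (running 1/4)
  +(−1)^1/∏(1,0,0,1,1,3)! = -1/6  (running 1/12)
⟨..|..⟩ = √(144/35)·(1/12) = +0.169031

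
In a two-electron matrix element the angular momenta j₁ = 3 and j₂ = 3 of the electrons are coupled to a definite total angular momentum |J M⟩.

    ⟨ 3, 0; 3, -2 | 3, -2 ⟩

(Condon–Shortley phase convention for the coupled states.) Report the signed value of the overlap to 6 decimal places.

j₁+j₂−J=3  J+j₁−j₂=3  J−j₁+j₂=3  j₁+j₂+J+1=10
(j₁±m₁, j₂±m₂, J±M) = (3,3,1,5,1,5)
P² = 216
sum k=0..1:
  [0] +1/72 = 1/72
  [1] −1/24 = -1/24
S = -1/36
C² = P²·S² = 1/6 ; C = -0.408248

-0.408248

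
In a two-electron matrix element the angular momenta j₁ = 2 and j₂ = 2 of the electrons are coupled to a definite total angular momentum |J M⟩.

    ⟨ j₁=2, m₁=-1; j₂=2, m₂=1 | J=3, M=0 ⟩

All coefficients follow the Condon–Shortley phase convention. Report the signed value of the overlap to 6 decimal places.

j₁+j₂−J=1  J+j₁−j₂=3  J−j₁+j₂=3  j₁+j₂+J+1=8
(j₁±m₁, j₂±m₂, J±M) = (1,3,3,1,3,3)
P² = 81/10
sum k=0..1:
  [0] +1/36 = 1/36
  [1] −1/4 = -1/4
S = -2/9
C² = P²·S² = 2/5 ; C = -0.632456

-0.632456  (= −√(2/5))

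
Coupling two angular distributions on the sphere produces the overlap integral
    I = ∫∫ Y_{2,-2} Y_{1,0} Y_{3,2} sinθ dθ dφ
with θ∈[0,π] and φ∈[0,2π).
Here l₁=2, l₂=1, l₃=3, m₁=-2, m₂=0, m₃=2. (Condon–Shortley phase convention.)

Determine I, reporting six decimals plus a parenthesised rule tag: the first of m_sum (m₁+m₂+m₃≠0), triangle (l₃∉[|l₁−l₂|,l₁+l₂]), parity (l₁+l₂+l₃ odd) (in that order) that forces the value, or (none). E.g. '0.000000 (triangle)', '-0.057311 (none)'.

Rules hold: Σm=0, L=6 even, 1≤3≤3.
N = 5·3·7 = 105
Δ = 0!·4!·2!/7! = 1/105
Racah Σ t=0..0: t=0:+1/4 = 1/4
⇒ 3j(2 1 3; 0 0 0)² = 3/35, sgn -1
Racah Σ t=0..0: t=0:+1/24 = 1/24
⇒ 3j(2 1 3; -2 0 2)² = 1/21, sgn -1
4πI² = N·(3j₀)²·(3jₘ)² = 3/7
I = +1·√(0.428571/4π) = 0.18467439
No selection rule forces the value: the integral is nonzero (none).

0.184674 (none)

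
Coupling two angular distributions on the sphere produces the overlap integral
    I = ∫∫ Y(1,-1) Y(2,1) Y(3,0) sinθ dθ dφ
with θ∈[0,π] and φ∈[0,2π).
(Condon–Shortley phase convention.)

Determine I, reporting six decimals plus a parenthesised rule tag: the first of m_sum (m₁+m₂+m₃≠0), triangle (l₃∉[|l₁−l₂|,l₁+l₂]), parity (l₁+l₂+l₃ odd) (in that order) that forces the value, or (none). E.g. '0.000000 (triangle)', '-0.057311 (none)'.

m-sum 0 ✓  L=6 even ✓  1≤3≤3 ✓
Π(2lᵢ+1) = 3×5×7 = 105
triangle coeff Δ(1,2,3) = 1/105
Σ_t [0,0]: t=0:+1/4 = 1/4
(3j)²=3/35 [(1 2 3; 0 0 0)], sign=-1
Σ_t [0,0]: t=0:+1/12 = 1/12
(3j)²=1/35 [(1 2 3; -1 1 0)], sign=-1
⇒ 4πI² = 9/35
I = (+1)√(9/35/(4π)) = 0.14304817
No selection rule forces the value: the integral is nonzero (none).

0.143048 (none)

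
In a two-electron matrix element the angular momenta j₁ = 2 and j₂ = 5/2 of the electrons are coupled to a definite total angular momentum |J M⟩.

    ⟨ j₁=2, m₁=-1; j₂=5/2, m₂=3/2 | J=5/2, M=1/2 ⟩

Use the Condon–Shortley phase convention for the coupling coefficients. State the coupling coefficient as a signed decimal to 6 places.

+√(6/35) = +0.414039

√[6·2!2!3!/8! · 1!3!4!1!3!2!] = √(216/35)
  +(−1)^1/∏(1,1,2,3,0,0)! = -1/12  (running -1/12)
  +(−1)^2/∏(2,0,1,2,1,1)! = 1/4  (running 1/6)
⟨..|..⟩ = √(216/35)·(1/6) = +0.414039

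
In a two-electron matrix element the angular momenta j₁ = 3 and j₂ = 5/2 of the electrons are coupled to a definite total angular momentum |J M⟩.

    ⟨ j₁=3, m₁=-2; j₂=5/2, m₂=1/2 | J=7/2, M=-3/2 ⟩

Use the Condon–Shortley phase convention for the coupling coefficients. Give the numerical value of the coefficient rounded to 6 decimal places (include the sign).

j₁+j₂−J=2  J+j₁−j₂=4  J−j₁+j₂=3  j₁+j₂+J+1=10
(j₁±m₁, j₂±m₂, J±M) = (1,5,3,2,2,5)
P² = 1536/7
sum k=1..2:
  [1] −1/48 = -1/48
  [2] +1/24 = 1/24
S = 1/48
C² = P²·S² = 2/21 ; C = +0.308607

+0.308607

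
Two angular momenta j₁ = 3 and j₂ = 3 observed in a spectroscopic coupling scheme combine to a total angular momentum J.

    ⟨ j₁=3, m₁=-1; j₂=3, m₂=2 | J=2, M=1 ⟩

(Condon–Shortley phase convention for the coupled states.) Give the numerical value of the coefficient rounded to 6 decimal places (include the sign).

j₁+j₂−J=4  J+j₁−j₂=2  J−j₁+j₂=2  j₁+j₂+J+1=9
(j₁±m₁, j₂±m₂, J±M) = (2,4,5,1,3,1)
P² = 320/7
sum k=3..4:
  [3] −1/12 = -1/12
  [4] +1/48 = 1/48
S = -1/16
C² = P²·S² = 5/28 ; C = -0.422577

−√(5/28) ≈ -0.422577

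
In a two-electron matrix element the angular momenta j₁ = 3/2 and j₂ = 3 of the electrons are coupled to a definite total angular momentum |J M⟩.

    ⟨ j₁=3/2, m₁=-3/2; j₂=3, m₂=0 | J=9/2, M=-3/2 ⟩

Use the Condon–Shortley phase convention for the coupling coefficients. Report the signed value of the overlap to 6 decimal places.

+√(5/21) = +0.487950

triangle: 0!×3!×6!/10! = 4320/3628800
(j±m)!: 0!×3!×3!×3!×3!×6! = 933120
prefactor² = (2J+1)×Δ×N² = 77760/7
  k=0: +1/(0!×0!×3!×3!×0!×3!) = 1/216
Σ = 1/216  ⇒  CG² = 77760/7×(1/216)² = 5/21
CG = +√(5/21) = +0.487950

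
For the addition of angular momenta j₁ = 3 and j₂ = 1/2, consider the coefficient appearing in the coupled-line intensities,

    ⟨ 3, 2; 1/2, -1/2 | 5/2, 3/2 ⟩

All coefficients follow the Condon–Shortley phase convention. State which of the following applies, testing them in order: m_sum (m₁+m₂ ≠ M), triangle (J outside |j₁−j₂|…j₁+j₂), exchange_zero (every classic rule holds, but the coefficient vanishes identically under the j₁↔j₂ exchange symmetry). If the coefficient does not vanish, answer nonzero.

m-sum: m₁+m₂ = 2+(-1/2) = 3/2, M = 3/2  ✓
triangle: |j₁−j₂| = 5/2 ≤ J = 5/2 ≤ j₁+j₂ = 7/2  ✓
exchange: j₁≠j₂ or m₁≠m₂ — the exchange symmetry imposes no constraint here
value check: CG = +√(5/7) = +0.845154 ≠ 0

nonzero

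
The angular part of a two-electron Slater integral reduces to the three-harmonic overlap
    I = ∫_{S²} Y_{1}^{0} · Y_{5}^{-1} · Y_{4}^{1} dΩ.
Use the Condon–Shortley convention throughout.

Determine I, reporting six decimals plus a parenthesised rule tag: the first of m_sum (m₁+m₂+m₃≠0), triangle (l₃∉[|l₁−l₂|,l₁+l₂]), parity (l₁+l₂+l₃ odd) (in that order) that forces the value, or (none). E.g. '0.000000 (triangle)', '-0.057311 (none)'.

Rules hold: Σm=0, L=10 even, 4≤4≤6.
N = 3·11·9 = 297
Δ = 2!·0!·8!/11! = 1/495
Racah Σ t=1..1: t=1:−1/576 = -1/576
⇒ 3j(1 5 4; 0 0 0)² = 5/99, sgn -1
Racah Σ t=1..1: t=1:−1/720 = -1/720
⇒ 3j(1 5 4; 0 -1 1)² = 8/165, sgn +1
4πI² = N·(3j₀)²·(3jₘ)² = 8/11
I = -1·√(0.727273/4π) = -0.24057125
No selection rule forces the value: the integral is nonzero (none).

-0.240571 (none)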